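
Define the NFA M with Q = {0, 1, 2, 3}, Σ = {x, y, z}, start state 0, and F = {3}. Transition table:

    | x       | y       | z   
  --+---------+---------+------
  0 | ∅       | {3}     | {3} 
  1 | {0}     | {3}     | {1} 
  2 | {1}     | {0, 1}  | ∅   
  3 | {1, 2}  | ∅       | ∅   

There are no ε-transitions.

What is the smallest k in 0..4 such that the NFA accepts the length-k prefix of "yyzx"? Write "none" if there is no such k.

Start in {0}.
Read 'y': {0} → {3}.
None of the earlier sets intersect F, but {3} does.

1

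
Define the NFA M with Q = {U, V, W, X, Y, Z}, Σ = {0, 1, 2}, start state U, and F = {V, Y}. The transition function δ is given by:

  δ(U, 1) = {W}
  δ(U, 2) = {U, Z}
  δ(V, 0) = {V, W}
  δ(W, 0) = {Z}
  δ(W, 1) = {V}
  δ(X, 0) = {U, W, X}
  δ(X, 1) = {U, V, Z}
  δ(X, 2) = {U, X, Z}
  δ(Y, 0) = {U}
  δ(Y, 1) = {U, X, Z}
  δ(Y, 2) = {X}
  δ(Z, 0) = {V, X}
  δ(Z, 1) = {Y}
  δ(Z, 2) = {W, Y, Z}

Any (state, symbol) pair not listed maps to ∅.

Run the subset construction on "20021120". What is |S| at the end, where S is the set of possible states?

5

Start in {U}.
Read '2': U→{U, Z}; now {U, Z}.
Read '0': U→∅, Z→{V, X}; now {V, X}.
Read '0': V→{V, W}, X→{U, W, X}; now {U, V, W, X}.
Read '2': U→{U, Z}, V→∅, W→∅, X→{U, X, Z}; now {U, X, Z}.
Read '1': U→{W}, X→{U, V, Z}, Z→{Y}; now {U, V, W, Y, Z}.
Read '1': U→{W}, V→∅, W→{V}, Y→{U, X, Z}, Z→{Y}; now {U, V, W, X, Y, Z}.
Read '2': U→{U, Z}, V→∅, W→∅, X→{U, X, Z}, Y→{X}, Z→{W, Y, Z}; now {U, W, X, Y, Z}.
Read '0': U→∅, W→{Z}, X→{U, W, X}, Y→{U}, Z→{V, X}; now {U, V, W, X, Z}.
That set has 5 states.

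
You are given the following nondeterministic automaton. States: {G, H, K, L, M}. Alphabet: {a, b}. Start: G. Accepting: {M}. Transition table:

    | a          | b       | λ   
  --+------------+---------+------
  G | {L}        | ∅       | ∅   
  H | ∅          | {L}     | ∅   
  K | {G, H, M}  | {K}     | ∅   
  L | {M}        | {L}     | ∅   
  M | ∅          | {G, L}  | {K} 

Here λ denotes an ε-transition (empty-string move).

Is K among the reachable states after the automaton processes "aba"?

Start in {G}.
Read 'a': {G} → {L}.
Read 'b': {L} → {L}.
Read 'a': {L} → {K, M}.
State K is in {K, M}.

Yes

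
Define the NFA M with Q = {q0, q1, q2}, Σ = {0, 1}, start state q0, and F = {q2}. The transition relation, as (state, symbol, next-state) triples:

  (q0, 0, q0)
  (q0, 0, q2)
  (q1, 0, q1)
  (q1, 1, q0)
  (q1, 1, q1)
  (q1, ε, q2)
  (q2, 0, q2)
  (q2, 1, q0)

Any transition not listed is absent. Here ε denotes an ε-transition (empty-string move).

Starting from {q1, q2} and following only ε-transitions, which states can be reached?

{q1, q2}

Begin with {q1, q2}.
No ε-moves leave this set, so the closure equals the set itself.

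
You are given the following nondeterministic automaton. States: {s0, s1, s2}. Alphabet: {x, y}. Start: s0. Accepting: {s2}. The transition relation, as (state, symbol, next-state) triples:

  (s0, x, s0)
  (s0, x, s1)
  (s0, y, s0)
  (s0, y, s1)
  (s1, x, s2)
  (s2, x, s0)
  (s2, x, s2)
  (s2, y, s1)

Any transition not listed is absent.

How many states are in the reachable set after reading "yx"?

3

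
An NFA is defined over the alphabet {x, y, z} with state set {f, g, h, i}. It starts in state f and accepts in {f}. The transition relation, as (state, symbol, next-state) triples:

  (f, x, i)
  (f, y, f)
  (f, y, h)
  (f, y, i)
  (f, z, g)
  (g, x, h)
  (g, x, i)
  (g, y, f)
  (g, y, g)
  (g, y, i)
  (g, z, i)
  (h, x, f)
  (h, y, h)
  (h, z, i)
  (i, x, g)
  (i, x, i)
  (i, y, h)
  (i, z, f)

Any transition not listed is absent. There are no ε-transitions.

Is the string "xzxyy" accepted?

Start in {f}.
Read 'x': f→{i}; now {i}.
Read 'z': i→{f}; now {f}.
Read 'x': f→{i}; now {i}.
Read 'y': i→{h}; now {h}.
Read 'y': h→{h}; now {h}.
The final set {h} contains no accepting state.

No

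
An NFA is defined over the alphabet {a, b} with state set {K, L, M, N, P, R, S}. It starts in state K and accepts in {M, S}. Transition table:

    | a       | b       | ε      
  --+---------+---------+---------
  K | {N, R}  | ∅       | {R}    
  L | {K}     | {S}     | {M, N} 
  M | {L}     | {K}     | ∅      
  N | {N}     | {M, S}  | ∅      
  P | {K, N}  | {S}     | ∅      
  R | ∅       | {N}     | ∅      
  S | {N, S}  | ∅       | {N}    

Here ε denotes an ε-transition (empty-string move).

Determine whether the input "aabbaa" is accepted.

Start: ε-closure({K}) = {K, R}.
Read 'a': {K, R} → {N, R}.
Read 'a': {N, R} → {N}.
Read 'b': {N} → {M, N, S}.
Read 'b': {M, N, S} → {K, M, N, R, S}.
Read 'a': {K, M, N, R, S} → {L, M, N, R, S}.
Read 'a': {L, M, N, R, S} → {K, L, M, N, R, S}.
The final set {K, L, M, N, R, S} contains the accepting states M, S.

Yes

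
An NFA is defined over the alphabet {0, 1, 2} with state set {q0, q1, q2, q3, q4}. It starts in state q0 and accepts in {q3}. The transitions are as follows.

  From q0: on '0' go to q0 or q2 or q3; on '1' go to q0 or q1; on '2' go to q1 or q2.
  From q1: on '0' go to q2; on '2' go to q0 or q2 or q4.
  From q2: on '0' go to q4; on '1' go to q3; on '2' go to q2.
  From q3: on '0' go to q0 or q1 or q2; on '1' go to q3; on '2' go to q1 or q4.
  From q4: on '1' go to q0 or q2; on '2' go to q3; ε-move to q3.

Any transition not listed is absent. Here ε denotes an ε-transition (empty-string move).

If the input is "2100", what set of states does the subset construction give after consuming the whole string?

{q0, q2, q3, q4}

Start in {q0}.
Read '2': q0→{q1, q2}; now {q1, q2}.
Read '1': q1→∅, q2→{q3}; now {q3}.
Read '0': q3→{q0, q1, q2}; now {q0, q1, q2}.
Read '0': q0→{q0, q2, q3}, q1→{q2}, q2→{q4}; now {q0, q2, q3, q4}.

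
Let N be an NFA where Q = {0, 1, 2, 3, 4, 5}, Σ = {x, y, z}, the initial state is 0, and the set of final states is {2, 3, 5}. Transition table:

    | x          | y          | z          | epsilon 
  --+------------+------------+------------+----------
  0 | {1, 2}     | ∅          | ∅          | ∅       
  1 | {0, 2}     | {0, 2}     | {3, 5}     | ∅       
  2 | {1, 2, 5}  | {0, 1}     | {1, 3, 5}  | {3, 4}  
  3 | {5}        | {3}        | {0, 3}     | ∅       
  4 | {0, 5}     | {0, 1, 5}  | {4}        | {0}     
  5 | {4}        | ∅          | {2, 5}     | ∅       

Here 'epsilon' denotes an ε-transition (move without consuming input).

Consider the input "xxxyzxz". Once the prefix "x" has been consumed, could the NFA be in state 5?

Start in {0}.
Read 'x': {0} → {0, 1, 2, 3, 4}.
State 5 is not in {0, 1, 2, 3, 4}.

No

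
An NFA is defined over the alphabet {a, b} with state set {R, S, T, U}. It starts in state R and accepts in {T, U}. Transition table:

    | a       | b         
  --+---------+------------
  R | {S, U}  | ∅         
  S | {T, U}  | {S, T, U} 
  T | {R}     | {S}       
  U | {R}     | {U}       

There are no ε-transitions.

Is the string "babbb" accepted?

Start in {R}.
Read 'b': R→∅; now ∅.
The set is empty and remains empty for the remaining 4 symbols.
The final set ∅ contains no accepting state.

No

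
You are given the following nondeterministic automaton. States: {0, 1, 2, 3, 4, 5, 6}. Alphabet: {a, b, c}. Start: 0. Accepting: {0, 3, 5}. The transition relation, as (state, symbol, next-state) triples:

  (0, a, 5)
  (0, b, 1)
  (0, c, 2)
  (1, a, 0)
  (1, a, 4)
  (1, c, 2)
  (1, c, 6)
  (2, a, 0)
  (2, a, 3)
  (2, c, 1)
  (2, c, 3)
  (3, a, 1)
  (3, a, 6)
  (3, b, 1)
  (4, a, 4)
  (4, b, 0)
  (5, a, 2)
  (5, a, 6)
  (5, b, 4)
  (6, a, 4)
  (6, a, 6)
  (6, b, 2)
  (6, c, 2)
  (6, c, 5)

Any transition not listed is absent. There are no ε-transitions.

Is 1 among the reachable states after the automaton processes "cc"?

Start in {0}.
Read 'c': {0} → {2}.
Read 'c': {2} → {1, 3}.
State 1 is in {1, 3}.

Yes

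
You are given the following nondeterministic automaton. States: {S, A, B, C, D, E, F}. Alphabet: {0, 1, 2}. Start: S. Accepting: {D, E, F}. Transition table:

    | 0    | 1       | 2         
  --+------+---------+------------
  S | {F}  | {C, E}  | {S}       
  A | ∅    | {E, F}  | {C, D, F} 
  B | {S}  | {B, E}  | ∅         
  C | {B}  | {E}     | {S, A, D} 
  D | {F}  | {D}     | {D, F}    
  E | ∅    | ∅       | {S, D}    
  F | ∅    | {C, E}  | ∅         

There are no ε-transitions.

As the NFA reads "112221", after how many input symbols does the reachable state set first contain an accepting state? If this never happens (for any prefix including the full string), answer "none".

1

Start in {S}.
Read '1': {S} → {C, E}.
None of the earlier sets intersect F, but {C, E} does.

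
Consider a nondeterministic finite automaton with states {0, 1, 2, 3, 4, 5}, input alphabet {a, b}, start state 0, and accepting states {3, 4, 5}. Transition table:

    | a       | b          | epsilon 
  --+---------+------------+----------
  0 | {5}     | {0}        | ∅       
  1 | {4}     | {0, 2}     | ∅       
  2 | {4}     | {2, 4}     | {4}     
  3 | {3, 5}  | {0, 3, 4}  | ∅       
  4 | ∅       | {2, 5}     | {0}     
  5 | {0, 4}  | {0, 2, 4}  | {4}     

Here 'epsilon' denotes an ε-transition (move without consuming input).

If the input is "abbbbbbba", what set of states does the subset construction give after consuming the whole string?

{0, 4, 5}

Start in {0}.
Read 'a': 0→{5}; union {5}; ε-closure = {0, 4, 5}.
Read 'b': 0→{0}, 4→{2, 5}, 5→{0, 2, 4}; now {0, 2, 4, 5}.
Read 'b': 0→{0}, 2→{2, 4}, 4→{2, 5}, 5→{0, 2, 4}; now {0, 2, 4, 5}.
Read 'b': 0→{0}, 2→{2, 4}, 4→{2, 5}, 5→{0, 2, 4}; now {0, 2, 4, 5}.
Read 'b': 0→{0}, 2→{2, 4}, 4→{2, 5}, 5→{0, 2, 4}; now {0, 2, 4, 5}.
Read 'b': 0→{0}, 2→{2, 4}, 4→{2, 5}, 5→{0, 2, 4}; now {0, 2, 4, 5}.
Read 'b': 0→{0}, 2→{2, 4}, 4→{2, 5}, 5→{0, 2, 4}; now {0, 2, 4, 5}.
Read 'b': 0→{0}, 2→{2, 4}, 4→{2, 5}, 5→{0, 2, 4}; now {0, 2, 4, 5}.
Read 'a': 0→{5}, 2→{4}, 4→∅, 5→{0, 4}; now {0, 4, 5}.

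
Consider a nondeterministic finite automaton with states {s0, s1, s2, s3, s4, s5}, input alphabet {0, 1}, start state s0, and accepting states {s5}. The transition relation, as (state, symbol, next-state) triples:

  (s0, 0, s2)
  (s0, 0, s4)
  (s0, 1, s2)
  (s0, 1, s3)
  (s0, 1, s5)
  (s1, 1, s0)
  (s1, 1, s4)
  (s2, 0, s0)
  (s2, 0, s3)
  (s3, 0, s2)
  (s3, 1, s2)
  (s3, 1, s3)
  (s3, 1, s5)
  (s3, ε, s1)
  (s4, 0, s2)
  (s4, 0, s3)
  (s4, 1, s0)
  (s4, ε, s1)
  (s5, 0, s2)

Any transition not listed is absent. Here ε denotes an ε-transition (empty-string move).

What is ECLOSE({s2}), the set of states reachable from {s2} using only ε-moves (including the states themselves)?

{s2}

Begin with {s2}.
No ε-moves leave this set, so the closure equals the set itself.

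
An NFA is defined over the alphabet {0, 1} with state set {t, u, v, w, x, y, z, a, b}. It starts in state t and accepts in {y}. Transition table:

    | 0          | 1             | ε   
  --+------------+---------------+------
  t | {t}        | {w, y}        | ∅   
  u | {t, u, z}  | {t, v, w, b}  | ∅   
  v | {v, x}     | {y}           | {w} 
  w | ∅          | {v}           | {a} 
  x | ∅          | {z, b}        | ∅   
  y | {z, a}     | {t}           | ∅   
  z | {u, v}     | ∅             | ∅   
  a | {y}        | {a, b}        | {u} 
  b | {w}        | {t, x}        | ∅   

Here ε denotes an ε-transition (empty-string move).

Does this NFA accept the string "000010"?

Start in {t}.
Read '0': t→{t}; now {t}.
Read '0': t→{t}; now {t}.
Read '0': t→{t}; now {t}.
Read '0': t→{t}; now {t}.
Read '1': t→{w, y}; union {w, y}; ε-closure = {u, w, y, a}.
Read '0': u→{t, u, z}, w→∅, y→{z, a}, a→{y}; now {t, u, y, z, a}.
The final set {t, u, y, z, a} contains the accepting state y.

Yes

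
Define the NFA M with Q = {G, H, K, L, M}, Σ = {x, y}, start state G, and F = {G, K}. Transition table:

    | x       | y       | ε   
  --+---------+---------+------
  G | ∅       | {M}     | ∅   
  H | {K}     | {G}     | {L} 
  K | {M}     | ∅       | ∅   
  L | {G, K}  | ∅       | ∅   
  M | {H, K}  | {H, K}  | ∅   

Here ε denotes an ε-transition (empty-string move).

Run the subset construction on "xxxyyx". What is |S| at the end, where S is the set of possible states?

0

Start in {G}.
Read 'x': G→∅; now ∅.
The set is empty and remains empty for the remaining 5 symbols.
That set has 0 states.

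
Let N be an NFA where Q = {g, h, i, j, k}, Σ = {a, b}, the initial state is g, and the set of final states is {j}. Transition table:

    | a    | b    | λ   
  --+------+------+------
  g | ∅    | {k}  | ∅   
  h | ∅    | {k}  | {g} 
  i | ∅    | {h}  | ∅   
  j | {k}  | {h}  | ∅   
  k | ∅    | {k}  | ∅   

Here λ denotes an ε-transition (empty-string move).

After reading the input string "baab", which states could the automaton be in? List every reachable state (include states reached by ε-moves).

Start in {g}.
Read 'b': {g} → {k}.
Read 'a': {k} → ∅.
The set is empty and remains empty for the remaining 2 symbols.

∅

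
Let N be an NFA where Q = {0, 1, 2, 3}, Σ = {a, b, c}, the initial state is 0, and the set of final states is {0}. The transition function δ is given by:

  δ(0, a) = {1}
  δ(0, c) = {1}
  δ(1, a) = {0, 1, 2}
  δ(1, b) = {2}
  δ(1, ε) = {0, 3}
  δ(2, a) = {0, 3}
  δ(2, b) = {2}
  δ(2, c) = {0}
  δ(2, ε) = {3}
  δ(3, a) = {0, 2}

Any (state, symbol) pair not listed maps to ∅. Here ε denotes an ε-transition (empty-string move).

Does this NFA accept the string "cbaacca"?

Yes

Start in {0}.
Read 'c': {0} → {0, 1, 3}.
Read 'b': {0, 1, 3} → {2, 3}.
Read 'a': {2, 3} → {0, 2, 3}.
Read 'a': {0, 2, 3} → {0, 1, 2, 3}.
Read 'c': {0, 1, 2, 3} → {0, 1, 3}.
Read 'c': {0, 1, 3} → {0, 1, 3}.
Read 'a': {0, 1, 3} → {0, 1, 2, 3}.
The final set {0, 1, 2, 3} contains the accepting state 0.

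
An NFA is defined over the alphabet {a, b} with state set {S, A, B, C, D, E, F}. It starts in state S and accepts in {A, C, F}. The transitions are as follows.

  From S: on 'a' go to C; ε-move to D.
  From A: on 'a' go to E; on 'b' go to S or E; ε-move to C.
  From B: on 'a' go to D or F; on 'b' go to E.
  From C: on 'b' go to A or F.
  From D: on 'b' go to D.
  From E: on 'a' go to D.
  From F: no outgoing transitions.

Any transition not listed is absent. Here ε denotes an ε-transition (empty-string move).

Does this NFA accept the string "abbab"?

Yes

Start: ε-closure({S}) = {S, D}.
Read 'a': {S, D} → {C}.
Read 'b': {C} → {A, C, F}.
Read 'b': {A, C, F} → {S, A, C, D, E, F}.
Read 'a': {S, A, C, D, E, F} → {C, D, E}.
Read 'b': {C, D, E} → {A, C, D, F}.
The final set {A, C, D, F} contains the accepting states A, C, F.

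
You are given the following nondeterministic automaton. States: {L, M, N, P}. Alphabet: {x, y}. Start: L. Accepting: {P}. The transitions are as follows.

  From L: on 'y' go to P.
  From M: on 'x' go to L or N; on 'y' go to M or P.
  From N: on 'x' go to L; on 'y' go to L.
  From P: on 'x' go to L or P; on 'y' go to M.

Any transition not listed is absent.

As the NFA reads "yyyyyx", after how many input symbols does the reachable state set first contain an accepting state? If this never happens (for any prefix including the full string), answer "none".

Start in {L}.
Read 'y': L→{P}; now {P}.
None of the earlier sets intersect F, but {P} does.

1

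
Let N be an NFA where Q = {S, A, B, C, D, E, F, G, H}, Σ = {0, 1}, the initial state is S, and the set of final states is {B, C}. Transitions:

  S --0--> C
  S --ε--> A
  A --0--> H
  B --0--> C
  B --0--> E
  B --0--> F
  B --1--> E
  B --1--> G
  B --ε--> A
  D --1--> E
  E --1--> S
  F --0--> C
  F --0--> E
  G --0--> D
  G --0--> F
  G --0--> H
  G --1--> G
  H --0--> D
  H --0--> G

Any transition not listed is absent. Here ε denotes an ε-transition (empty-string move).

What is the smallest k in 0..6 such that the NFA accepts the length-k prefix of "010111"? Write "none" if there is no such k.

Start: ε-closure({S}) = {S, A}.
Read '0': {S, A} → {C, H}.
None of the earlier sets intersect F, but {C, H} does.

1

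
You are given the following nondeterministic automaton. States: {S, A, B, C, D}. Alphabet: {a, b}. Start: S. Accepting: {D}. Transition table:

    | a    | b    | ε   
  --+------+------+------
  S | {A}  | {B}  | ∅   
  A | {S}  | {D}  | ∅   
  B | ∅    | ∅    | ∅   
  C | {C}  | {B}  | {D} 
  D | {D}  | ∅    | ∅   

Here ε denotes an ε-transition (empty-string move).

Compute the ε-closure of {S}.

{S}

Begin with {S}.
No ε-moves leave this set, so the closure equals the set itself.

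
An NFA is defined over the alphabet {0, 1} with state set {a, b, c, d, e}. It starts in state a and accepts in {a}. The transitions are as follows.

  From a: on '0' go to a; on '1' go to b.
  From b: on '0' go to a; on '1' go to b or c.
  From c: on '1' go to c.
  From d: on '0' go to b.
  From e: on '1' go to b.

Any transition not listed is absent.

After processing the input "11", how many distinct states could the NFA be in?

Start in {a}.
Read '1': a→{b}; now {b}.
Read '1': b→{b, c}; now {b, c}.
That set has 2 states.

2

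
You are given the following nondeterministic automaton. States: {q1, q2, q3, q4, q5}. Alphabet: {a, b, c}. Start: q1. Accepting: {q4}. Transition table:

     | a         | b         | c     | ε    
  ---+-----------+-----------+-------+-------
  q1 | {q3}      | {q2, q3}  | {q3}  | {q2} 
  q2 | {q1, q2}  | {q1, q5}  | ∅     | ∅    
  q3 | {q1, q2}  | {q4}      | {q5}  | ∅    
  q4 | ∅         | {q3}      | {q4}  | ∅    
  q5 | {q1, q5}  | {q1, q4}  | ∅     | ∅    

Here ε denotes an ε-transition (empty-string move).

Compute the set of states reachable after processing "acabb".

Start: ε-closure({q1}) = {q1, q2}.
Read 'a': {q1, q2} → {q1, q2, q3}.
Read 'c': {q1, q2, q3} → {q3, q5}.
Read 'a': {q3, q5} → {q1, q2, q5}.
Read 'b': {q1, q2, q5} → {q1, q2, q3, q4, q5}.
Read 'b': {q1, q2, q3, q4, q5} → {q1, q2, q3, q4, q5}.

{q1, q2, q3, q4, q5}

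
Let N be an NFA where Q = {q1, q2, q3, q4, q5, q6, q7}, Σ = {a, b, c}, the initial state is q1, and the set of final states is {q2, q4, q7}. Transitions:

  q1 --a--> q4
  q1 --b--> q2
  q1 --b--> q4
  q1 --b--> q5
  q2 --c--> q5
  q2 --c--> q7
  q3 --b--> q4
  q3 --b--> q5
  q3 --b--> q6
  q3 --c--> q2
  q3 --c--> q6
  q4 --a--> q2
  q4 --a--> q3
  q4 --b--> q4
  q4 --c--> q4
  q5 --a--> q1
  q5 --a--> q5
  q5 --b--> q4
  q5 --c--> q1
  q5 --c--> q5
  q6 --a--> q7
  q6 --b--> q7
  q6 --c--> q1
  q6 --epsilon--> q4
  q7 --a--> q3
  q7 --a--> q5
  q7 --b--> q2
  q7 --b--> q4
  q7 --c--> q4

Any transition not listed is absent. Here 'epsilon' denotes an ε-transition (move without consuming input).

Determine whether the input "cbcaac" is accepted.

No

Start in {q1}.
Read 'c': q1→∅; now ∅.
The set is empty and remains empty for the remaining 5 symbols.
The final set ∅ contains no accepting state.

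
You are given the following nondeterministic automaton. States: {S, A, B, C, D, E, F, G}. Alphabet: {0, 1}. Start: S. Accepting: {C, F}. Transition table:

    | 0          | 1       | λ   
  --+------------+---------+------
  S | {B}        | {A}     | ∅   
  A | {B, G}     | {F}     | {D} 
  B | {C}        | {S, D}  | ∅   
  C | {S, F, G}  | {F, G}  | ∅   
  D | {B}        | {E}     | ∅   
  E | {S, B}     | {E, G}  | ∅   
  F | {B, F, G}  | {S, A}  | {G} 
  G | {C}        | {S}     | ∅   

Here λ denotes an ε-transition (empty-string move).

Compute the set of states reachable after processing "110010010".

Start in {S}.
Read '1': {S} → {A, D}.
Read '1': {A, D} → {E, F, G}.
Read '0': {E, F, G} → {S, B, C, F, G}.
Read '0': {S, B, C, F, G} → {S, B, C, F, G}.
Read '1': {S, B, C, F, G} → {S, A, D, F, G}.
Read '0': {S, A, D, F, G} → {B, C, F, G}.
Read '0': {B, C, F, G} → {S, B, C, F, G}.
Read '1': {S, B, C, F, G} → {S, A, D, F, G}.
Read '0': {S, A, D, F, G} → {B, C, F, G}.

{B, C, F, G}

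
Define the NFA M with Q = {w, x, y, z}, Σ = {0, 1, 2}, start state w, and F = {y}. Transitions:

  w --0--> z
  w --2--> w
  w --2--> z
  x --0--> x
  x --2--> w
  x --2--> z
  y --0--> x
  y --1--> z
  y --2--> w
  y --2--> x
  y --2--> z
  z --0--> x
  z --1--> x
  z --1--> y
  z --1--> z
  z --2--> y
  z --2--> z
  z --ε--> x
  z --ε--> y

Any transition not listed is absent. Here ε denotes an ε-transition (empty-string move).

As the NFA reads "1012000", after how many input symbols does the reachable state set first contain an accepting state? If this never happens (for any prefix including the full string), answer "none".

none

Start in {w}.
Read '1': {w} → ∅.
The set is empty and remains empty for the remaining 6 symbols.
No reachable set along the way intersects F.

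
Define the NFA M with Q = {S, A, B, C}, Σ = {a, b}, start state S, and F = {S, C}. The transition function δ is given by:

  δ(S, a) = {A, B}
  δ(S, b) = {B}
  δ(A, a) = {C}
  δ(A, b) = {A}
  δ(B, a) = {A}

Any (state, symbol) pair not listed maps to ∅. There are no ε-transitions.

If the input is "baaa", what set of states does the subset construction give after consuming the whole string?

Start in {S}.
Read 'b': {S} → {B}.
Read 'a': {B} → {A}.
Read 'a': {A} → {C}.
Read 'a': {C} → ∅.

∅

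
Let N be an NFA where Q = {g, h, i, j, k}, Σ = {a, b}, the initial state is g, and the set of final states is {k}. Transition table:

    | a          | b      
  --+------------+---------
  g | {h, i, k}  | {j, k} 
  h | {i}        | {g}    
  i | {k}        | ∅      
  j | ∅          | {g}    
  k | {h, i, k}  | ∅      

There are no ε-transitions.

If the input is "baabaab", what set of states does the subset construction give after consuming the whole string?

{g}

Start in {g}.
Read 'b': g→{j, k}; now {j, k}.
Read 'a': j→∅, k→{h, i, k}; now {h, i, k}.
Read 'a': h→{i}, i→{k}, k→{h, i, k}; now {h, i, k}.
Read 'b': h→{g}, i→∅, k→∅; now {g}.
Read 'a': g→{h, i, k}; now {h, i, k}.
Read 'a': h→{i}, i→{k}, k→{h, i, k}; now {h, i, k}.
Read 'b': h→{g}, i→∅, k→∅; now {g}.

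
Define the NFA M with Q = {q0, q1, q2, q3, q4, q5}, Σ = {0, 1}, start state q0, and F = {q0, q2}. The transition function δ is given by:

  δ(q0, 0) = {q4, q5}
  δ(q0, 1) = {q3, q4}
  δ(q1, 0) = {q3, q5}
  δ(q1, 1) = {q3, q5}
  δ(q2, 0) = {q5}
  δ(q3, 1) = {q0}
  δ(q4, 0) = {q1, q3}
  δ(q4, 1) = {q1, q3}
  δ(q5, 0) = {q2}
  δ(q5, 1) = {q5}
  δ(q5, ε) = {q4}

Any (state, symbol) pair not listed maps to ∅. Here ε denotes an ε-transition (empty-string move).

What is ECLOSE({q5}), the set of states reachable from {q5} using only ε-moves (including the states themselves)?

{q4, q5}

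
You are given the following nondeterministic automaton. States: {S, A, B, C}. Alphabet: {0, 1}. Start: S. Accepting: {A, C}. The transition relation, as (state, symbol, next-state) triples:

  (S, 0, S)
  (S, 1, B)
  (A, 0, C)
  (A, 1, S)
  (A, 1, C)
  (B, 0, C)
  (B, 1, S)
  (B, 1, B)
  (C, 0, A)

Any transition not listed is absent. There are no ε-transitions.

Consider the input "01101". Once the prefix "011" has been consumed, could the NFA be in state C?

No

Start in {S}.
Read '0': {S} → {S}.
Read '1': {S} → {B}.
Read '1': {B} → {S, B}.
State C is not in {S, B}.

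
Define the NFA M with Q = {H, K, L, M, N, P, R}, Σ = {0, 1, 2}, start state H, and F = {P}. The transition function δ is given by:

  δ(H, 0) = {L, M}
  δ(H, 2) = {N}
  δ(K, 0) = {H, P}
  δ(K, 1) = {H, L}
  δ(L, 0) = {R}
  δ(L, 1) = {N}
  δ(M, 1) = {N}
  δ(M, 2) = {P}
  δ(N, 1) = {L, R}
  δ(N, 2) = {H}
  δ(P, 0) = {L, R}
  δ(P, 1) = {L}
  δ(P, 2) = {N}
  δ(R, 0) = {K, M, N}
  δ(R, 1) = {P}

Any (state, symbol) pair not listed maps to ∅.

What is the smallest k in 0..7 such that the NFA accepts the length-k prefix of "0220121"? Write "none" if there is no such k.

2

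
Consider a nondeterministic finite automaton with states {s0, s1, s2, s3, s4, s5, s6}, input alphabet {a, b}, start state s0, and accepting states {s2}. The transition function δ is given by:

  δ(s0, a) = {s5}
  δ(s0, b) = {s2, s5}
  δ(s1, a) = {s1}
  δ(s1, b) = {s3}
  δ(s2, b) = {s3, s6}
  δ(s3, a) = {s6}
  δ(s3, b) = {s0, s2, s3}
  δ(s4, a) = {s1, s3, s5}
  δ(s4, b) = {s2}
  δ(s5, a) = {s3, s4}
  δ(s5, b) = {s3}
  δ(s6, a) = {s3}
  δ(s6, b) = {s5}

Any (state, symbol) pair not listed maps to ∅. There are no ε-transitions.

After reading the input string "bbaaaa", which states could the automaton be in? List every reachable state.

{s3, s6}

Start in {s0}.
Read 'b': {s0} → {s2, s5}.
Read 'b': {s2, s5} → {s3, s6}.
Read 'a': {s3, s6} → {s3, s6}.
Read 'a': {s3, s6} → {s3, s6}.
Read 'a': {s3, s6} → {s3, s6}.
Read 'a': {s3, s6} → {s3, s6}.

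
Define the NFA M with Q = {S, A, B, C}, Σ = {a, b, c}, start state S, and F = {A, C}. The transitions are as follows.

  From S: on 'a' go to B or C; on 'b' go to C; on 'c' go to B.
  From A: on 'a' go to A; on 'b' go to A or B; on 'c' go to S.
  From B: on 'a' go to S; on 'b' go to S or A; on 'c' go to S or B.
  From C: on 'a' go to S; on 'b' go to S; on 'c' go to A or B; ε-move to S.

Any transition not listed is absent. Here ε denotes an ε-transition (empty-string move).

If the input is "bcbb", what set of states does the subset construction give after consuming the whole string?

{S, A, B, C}

Start in {S}.
Read 'b': {S} → {S, C}.
Read 'c': {S, C} → {A, B}.
Read 'b': {A, B} → {S, A, B}.
Read 'b': {S, A, B} → {S, A, B, C}.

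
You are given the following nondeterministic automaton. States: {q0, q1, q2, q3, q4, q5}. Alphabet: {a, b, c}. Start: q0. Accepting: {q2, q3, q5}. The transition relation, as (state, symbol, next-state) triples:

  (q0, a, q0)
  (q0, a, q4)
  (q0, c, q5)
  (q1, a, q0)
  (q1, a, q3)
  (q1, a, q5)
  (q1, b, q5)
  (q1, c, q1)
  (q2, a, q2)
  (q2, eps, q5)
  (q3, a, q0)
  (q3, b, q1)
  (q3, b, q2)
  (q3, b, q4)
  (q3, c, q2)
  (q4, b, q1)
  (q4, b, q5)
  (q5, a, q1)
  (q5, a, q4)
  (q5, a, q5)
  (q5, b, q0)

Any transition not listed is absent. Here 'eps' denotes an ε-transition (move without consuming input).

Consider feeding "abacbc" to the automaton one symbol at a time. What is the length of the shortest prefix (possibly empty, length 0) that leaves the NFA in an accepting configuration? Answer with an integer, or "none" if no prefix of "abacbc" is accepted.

Start in {q0}.
Read 'a': {q0} → {q0, q4}.
Read 'b': {q0, q4} → {q1, q5}.
None of the earlier sets intersect F, but {q1, q5} does.

2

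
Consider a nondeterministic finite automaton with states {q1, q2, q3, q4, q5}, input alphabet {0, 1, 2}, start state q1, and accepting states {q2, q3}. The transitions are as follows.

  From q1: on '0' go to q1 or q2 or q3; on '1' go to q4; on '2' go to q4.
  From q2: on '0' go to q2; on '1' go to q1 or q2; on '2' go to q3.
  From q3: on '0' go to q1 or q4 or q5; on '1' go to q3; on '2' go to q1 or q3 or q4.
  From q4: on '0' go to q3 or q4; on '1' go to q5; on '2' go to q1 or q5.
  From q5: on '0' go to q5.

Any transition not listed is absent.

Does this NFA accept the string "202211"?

Start in {q1}.
Read '2': q1→{q4}; now {q4}.
Read '0': q4→{q3, q4}; now {q3, q4}.
Read '2': q3→{q1, q3, q4}, q4→{q1, q5}; now {q1, q3, q4, q5}.
Read '2': q1→{q4}, q3→{q1, q3, q4}, q4→{q1, q5}, q5→∅; now {q1, q3, q4, q5}.
Read '1': q1→{q4}, q3→{q3}, q4→{q5}, q5→∅; now {q3, q4, q5}.
Read '1': q3→{q3}, q4→{q5}, q5→∅; now {q3, q5}.
The final set {q3, q5} contains the accepting state q3.

Yes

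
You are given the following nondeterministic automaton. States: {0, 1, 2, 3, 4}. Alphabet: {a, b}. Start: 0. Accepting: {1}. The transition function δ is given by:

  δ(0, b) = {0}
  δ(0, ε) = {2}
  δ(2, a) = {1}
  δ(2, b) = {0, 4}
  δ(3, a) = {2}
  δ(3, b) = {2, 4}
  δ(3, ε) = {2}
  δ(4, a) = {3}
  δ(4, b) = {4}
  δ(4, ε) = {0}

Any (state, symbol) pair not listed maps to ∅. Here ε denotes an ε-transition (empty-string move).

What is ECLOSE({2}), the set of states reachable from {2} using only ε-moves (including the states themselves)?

{2}

Begin with {2}.
No ε-moves leave this set, so the closure equals the set itself.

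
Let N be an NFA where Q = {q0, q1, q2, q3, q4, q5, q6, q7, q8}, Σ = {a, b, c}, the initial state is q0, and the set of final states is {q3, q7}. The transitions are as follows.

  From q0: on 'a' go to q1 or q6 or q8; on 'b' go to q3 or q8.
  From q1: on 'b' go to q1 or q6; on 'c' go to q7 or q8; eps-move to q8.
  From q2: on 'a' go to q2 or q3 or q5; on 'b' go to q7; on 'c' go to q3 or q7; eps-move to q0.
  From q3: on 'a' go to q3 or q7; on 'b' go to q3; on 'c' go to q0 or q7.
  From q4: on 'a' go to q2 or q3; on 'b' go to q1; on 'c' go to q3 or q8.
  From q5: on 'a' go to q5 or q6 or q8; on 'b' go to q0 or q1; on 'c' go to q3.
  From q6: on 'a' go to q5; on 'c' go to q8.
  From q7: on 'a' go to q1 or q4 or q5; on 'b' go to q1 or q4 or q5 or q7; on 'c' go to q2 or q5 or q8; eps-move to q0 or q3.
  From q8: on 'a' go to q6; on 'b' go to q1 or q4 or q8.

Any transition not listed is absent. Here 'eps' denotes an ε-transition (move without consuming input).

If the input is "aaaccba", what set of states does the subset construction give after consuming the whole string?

{q0, q1, q2, q3, q4, q5, q6, q7, q8}

Start in {q0}.
Read 'a': {q0} → {q1, q6, q8}.
Read 'a': {q1, q6, q8} → {q5, q6}.
Read 'a': {q5, q6} → {q5, q6, q8}.
Read 'c': {q5, q6, q8} → {q3, q8}.
Read 'c': {q3, q8} → {q0, q3, q7}.
Read 'b': {q0, q3, q7} → {q0, q1, q3, q4, q5, q7, q8}.
Read 'a': {q0, q1, q3, q4, q5, q7, q8} → {q0, q1, q2, q3, q4, q5, q6, q7, q8}.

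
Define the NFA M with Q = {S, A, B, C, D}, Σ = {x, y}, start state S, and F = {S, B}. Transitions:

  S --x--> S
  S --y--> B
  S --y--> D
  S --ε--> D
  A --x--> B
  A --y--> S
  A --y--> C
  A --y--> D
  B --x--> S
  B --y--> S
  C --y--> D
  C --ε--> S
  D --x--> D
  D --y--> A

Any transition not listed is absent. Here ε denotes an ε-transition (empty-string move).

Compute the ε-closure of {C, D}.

{S, C, D}

Begin with {C, D}.
ε-move C → S; add S.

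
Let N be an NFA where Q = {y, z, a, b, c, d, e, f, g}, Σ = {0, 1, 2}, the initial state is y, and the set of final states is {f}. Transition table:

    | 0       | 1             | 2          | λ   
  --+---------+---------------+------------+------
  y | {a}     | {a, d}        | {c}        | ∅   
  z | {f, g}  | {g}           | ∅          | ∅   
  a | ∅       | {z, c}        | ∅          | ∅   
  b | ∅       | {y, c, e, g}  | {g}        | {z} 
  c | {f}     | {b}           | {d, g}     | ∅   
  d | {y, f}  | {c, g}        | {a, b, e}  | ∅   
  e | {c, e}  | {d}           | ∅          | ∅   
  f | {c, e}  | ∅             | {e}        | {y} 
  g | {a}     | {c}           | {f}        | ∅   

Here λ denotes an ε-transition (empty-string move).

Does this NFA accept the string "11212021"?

Start in {y}.
Read '1': y→{a, d}; now {a, d}.
Read '1': a→{z, c}, d→{c, g}; now {z, c, g}.
Read '2': z→∅, c→{d, g}, g→{f}; union {d, f, g}; ε-closure = {y, d, f, g}.
Read '1': y→{a, d}, d→{c, g}, f→∅, g→{c}; now {a, c, d, g}.
Read '2': a→∅, c→{d, g}, d→{a, b, e}, g→{f}; union {a, b, d, e, f, g}; ε-closure = {y, z, a, b, d, e, f, g}.
Read '0': y→{a}, z→{f, g}, a→∅, b→∅, d→{y, f}, e→{c, e}, f→{c, e}, g→{a}; now {y, a, c, e, f, g}.
Read '2': y→{c}, a→∅, c→{d, g}, e→∅, f→{e}, g→{f}; union {c, d, e, f, g}; ε-closure = {y, c, d, e, f, g}.
Read '1': y→{a, d}, c→{b}, d→{c, g}, e→{d}, f→∅, g→{c}; union {a, b, c, d, g}; ε-closure = {z, a, b, c, d, g}.
The final set {z, a, b, c, d, g} contains no accepting state.

No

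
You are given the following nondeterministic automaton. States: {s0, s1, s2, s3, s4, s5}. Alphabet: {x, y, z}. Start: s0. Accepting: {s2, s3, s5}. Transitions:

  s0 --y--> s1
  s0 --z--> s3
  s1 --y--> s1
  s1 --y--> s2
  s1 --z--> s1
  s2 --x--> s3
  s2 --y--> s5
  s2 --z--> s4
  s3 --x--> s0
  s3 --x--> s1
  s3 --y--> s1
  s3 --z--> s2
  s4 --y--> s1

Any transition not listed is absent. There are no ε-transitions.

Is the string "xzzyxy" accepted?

Start in {s0}.
Read 'x': s0→∅; now ∅.
The set is empty and remains empty for the remaining 5 symbols.
The final set ∅ contains no accepting state.

No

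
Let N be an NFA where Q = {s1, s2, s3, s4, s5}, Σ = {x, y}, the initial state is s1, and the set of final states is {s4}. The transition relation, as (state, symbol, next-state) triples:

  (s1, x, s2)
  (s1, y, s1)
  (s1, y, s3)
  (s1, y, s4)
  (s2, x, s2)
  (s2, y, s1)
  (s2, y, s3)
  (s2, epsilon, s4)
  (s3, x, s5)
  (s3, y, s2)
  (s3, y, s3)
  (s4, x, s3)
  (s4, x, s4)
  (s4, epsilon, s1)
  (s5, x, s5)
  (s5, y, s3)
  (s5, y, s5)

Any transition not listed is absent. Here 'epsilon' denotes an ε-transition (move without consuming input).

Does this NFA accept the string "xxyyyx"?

Yes

Start in {s1}.
Read 'x': {s1} → {s1, s2, s4}.
Read 'x': {s1, s2, s4} → {s1, s2, s3, s4}.
Read 'y': {s1, s2, s3, s4} → {s1, s2, s3, s4}.
Read 'y': {s1, s2, s3, s4} → {s1, s2, s3, s4}.
Read 'y': {s1, s2, s3, s4} → {s1, s2, s3, s4}.
Read 'x': {s1, s2, s3, s4} → {s1, s2, s3, s4, s5}.
The final set {s1, s2, s3, s4, s5} contains the accepting state s4.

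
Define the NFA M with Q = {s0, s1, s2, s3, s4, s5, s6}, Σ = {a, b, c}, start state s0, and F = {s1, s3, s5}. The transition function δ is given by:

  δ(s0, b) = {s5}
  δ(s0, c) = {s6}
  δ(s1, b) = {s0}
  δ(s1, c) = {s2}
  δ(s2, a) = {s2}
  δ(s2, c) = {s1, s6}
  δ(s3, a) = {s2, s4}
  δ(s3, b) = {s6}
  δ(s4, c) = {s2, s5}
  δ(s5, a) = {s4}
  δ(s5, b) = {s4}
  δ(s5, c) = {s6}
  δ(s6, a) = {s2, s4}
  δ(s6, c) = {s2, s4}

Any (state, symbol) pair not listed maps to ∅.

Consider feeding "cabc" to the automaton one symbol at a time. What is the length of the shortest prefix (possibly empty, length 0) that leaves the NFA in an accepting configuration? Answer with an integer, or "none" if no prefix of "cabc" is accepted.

none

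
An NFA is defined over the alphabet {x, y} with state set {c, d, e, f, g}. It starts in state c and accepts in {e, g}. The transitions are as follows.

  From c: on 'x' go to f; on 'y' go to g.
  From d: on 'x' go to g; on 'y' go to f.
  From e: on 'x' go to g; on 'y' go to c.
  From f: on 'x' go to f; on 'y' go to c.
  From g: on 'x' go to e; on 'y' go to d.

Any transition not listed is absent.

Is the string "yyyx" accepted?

Start in {c}.
Read 'y': {c} → {g}.
Read 'y': {g} → {d}.
Read 'y': {d} → {f}.
Read 'x': {f} → {f}.
The final set {f} contains no accepting state.

No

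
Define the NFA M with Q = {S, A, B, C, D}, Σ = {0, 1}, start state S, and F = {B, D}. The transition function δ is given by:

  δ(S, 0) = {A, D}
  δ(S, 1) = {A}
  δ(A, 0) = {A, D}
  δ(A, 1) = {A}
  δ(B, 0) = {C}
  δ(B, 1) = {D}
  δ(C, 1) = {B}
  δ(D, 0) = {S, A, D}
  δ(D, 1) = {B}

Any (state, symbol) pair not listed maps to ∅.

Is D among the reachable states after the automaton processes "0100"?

Start in {S}.
Read '0': {S} → {A, D}.
Read '1': {A, D} → {A, B}.
Read '0': {A, B} → {A, C, D}.
Read '0': {A, C, D} → {S, A, D}.
State D is in {S, A, D}.

Yes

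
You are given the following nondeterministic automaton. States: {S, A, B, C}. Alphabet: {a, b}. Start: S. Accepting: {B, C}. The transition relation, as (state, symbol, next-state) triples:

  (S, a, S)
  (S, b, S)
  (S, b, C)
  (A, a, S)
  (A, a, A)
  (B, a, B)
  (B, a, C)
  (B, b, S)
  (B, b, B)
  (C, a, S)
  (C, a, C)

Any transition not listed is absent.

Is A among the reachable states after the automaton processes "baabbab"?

Start in {S}.
Read 'b': S→{S, C}; now {S, C}.
Read 'a': S→{S}, C→{S, C}; now {S, C}.
Read 'a': S→{S}, C→{S, C}; now {S, C}.
Read 'b': S→{S, C}, C→∅; now {S, C}.
Read 'b': S→{S, C}, C→∅; now {S, C}.
Read 'a': S→{S}, C→{S, C}; now {S, C}.
Read 'b': S→{S, C}, C→∅; now {S, C}.
State A is not in {S, C}.

No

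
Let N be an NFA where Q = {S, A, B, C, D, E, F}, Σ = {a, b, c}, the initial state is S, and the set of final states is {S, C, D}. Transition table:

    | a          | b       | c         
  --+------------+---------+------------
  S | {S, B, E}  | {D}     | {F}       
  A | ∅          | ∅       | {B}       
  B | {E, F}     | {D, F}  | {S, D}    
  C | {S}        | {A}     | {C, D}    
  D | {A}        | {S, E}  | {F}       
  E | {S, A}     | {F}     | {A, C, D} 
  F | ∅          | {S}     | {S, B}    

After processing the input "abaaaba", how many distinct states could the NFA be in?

Start in {S}.
Read 'a': {S} → {S, B, E}.
Read 'b': {S, B, E} → {D, F}.
Read 'a': {D, F} → {A}.
Read 'a': {A} → ∅.
The set is empty and remains empty for the remaining 3 symbols.
That set has 0 states.

0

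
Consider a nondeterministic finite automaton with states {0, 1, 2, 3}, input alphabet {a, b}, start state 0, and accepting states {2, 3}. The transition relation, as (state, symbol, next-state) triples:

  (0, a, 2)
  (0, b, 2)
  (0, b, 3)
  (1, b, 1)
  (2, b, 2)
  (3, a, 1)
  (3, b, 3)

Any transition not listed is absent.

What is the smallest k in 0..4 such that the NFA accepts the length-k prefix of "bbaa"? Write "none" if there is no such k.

1

Start in {0}.
Read 'b': {0} → {2, 3}.
None of the earlier sets intersect F, but {2, 3} does.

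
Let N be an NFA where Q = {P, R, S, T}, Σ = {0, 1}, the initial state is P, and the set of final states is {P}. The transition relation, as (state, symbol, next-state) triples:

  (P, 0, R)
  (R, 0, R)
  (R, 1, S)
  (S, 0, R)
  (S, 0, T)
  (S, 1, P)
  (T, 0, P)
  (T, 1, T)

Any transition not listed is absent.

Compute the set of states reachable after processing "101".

∅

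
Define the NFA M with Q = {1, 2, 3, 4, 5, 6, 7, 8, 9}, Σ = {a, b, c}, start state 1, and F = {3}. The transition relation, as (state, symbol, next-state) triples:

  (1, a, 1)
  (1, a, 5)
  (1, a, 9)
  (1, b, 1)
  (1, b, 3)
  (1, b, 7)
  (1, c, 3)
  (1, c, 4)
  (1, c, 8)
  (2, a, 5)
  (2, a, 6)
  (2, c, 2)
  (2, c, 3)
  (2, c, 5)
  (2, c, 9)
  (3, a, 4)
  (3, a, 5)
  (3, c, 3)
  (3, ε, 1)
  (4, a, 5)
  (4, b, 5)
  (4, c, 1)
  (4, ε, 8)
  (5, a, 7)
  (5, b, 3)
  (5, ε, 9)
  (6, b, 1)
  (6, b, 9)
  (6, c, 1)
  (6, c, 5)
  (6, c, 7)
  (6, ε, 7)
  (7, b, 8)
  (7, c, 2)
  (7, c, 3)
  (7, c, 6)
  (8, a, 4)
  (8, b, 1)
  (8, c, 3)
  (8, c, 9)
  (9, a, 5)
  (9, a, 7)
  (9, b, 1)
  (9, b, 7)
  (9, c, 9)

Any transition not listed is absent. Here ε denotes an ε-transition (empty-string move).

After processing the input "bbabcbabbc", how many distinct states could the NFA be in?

Start in {1}.
Read 'b': {1} → {1, 3, 7}.
Read 'b': {1, 3, 7} → {1, 3, 7, 8}.
Read 'a': {1, 3, 7, 8} → {1, 4, 5, 8, 9}.
Read 'b': {1, 4, 5, 8, 9} → {1, 3, 5, 7, 9}.
Read 'c': {1, 3, 5, 7, 9} → {1, 2, 3, 4, 6, 7, 8, 9}.
Read 'b': {1, 2, 3, 4, 6, 7, 8, 9} → {1, 3, 5, 7, 8, 9}.
Read 'a': {1, 3, 5, 7, 8, 9} → {1, 4, 5, 7, 8, 9}.
Read 'b': {1, 4, 5, 7, 8, 9} → {1, 3, 5, 7, 8, 9}.
Read 'b': {1, 3, 5, 7, 8, 9} → {1, 3, 7, 8}.
Read 'c': {1, 3, 7, 8} → {1, 2, 3, 4, 6, 7, 8, 9}.
That set has 8 states.

8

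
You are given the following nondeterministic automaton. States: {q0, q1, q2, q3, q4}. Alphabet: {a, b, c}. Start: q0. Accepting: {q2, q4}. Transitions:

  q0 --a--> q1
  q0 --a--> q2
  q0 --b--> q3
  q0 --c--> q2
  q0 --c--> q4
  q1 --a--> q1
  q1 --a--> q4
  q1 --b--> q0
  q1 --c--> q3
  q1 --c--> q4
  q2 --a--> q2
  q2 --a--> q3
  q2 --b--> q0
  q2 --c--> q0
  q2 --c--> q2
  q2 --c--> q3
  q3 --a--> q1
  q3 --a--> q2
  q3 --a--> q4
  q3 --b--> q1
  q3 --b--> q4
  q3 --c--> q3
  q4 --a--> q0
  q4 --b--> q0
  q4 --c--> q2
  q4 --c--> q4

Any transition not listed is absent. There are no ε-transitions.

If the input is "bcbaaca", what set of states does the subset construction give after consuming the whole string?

{q0, q1, q2, q3, q4}

Start in {q0}.
Read 'b': {q0} → {q3}.
Read 'c': {q3} → {q3}.
Read 'b': {q3} → {q1, q4}.
Read 'a': {q1, q4} → {q0, q1, q4}.
Read 'a': {q0, q1, q4} → {q0, q1, q2, q4}.
Read 'c': {q0, q1, q2, q4} → {q0, q2, q3, q4}.
Read 'a': {q0, q2, q3, q4} → {q0, q1, q2, q3, q4}.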